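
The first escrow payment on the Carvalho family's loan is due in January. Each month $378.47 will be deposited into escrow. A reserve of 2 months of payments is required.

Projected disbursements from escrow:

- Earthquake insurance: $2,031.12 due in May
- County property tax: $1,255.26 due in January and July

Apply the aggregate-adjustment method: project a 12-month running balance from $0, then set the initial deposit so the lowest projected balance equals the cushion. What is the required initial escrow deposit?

$2,649.29

Cushion = 2 × $378.47 = $756.94
Trial balance (start $0, +$378.47 each month, − disbursements):
  Jan: +$378.47 − $1,255.26 → -$876.79
  Feb: +$378.47 → -$498.32
  Mar: +$378.47 → -$119.85
  Apr: +$378.47 → $258.62
  May: +$378.47 − $2,031.12 → -$1,394.03
  Jun: +$378.47 → -$1,015.56
  Jul: +$378.47 − $1,255.26 → -$1,892.35
  Aug: +$378.47 → -$1,513.88
  Sep: +$378.47 → -$1,135.41
  Oct: +$378.47 → -$756.94
  Nov: +$378.47 → -$378.47
  Dec: +$378.47 → $0.00
Lowest trial balance = -$1,892.35 (Jul)
Initial deposit = cushion − low point = $756.94 − (-$1,892.35) = $2,649.29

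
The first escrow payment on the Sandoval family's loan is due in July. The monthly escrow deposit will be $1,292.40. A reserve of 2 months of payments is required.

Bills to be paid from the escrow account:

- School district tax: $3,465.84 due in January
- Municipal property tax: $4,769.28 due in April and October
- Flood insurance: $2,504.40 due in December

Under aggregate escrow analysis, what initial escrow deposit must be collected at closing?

$5,169.60

Cushion = 2 × $1,292.40 = $2,584.80
Trial balance (start $0, +$1,292.40 each month, − disbursements):
  Jul: +$1,292.40 → $1,292.40
  Aug: +$1,292.40 → $2,584.80
  Sep: +$1,292.40 → $3,877.20
  Oct: +$1,292.40 − $4,769.28 → $400.32
  Nov: +$1,292.40 → $1,692.72
  Dec: +$1,292.40 − $2,504.40 → $480.72
  Jan: +$1,292.40 − $3,465.84 → -$1,692.72
  Feb: +$1,292.40 → -$400.32
  Mar: +$1,292.40 → $892.08
  Apr: +$1,292.40 − $4,769.28 → -$2,584.80
  May: +$1,292.40 → -$1,292.40
  Jun: +$1,292.40 → $0.00
Lowest trial balance = -$2,584.80 (Apr)
Initial deposit = cushion − low point = $2,584.80 − (-$2,584.80) = $5,169.60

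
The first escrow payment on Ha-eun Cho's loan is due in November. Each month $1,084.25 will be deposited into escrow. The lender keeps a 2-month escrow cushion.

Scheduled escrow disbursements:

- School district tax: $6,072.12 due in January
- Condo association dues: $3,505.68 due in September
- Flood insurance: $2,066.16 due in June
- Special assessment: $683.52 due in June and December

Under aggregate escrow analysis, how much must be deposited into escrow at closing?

$5,671.39

Cushion = 2 × $1,084.25 = $2,168.50
Trial balance (start $0, +$1,084.25 each month, − disbursements):
  Nov: +$1,084.25 → $1,084.25
  Dec: +$1,084.25 − $683.52 → $1,484.98
  Jan: +$1,084.25 − $6,072.12 → -$3,502.89
  Feb: +$1,084.25 → -$2,418.64
  Mar: +$1,084.25 → -$1,334.39
  Apr: +$1,084.25 → -$250.14
  May: +$1,084.25 → $834.11
  Jun: +$1,084.25 − $2,749.68 → -$831.32
  Jul: +$1,084.25 → $252.93
  Aug: +$1,084.25 → $1,337.18
  Sep: +$1,084.25 − $3,505.68 → -$1,084.25
  Oct: +$1,084.25 → $0.00
Lowest trial balance = -$3,502.89 (Jan)
Initial deposit = cushion − low point = $2,168.50 − (-$3,502.89) = $5,671.39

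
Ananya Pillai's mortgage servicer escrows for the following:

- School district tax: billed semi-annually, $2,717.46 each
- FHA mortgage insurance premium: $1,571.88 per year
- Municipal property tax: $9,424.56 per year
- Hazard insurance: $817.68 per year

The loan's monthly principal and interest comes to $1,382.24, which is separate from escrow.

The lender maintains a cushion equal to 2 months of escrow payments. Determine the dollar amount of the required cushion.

School district tax — $2,717.46 × 2 = $5,434.92 per year
FHA mortgage insurance premium — $1,571.88 per year
Municipal property tax — $9,424.56 per year
Hazard insurance — $817.68 per year
Total annual escrow = $17,249.04
Monthly escrow = $17,249.04 / 12 = $1,437.42
Cushion = 2 × $1,437.42 = $2,874.84

$2,874.84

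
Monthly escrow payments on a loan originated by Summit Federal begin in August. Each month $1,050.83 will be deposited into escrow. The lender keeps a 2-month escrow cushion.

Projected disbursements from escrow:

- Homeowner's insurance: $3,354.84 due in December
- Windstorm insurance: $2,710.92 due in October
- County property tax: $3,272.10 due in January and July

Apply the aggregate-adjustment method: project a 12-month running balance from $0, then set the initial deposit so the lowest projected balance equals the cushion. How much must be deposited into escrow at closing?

$5,134.54

Cushion = 2 × $1,050.83 = $2,101.66
Trial balance (start $0, +$1,050.83 each month, − disbursements):
  Aug: +$1,050.83 → $1,050.83
  Sep: +$1,050.83 → $2,101.66
  Oct: +$1,050.83 − $2,710.92 → $441.57
  Nov: +$1,050.83 → $1,492.40
  Dec: +$1,050.83 − $3,354.84 → -$811.61
  Jan: +$1,050.83 − $3,272.10 → -$3,032.88
  Feb: +$1,050.83 → -$1,982.05
  Mar: +$1,050.83 → -$931.22
  Apr: +$1,050.83 → $119.61
  May: +$1,050.83 → $1,170.44
  Jun: +$1,050.83 → $2,221.27
  Jul: +$1,050.83 − $3,272.10 → $0.00
Lowest trial balance = -$3,032.88 (Jan)
Initial deposit = cushion − low point = $2,101.66 − (-$3,032.88) = $5,134.54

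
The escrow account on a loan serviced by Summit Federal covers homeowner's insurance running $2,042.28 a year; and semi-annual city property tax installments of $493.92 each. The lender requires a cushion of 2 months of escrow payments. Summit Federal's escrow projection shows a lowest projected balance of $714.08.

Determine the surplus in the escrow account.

$209.06

Homeowner's insurance — $2,042.28 annually
City property tax — $493.92 × 2 = $987.84 annually
Total annual escrow = $2,042.28 + $987.84 = $3,030.12
Base monthly escrow = $3,030.12 ÷ 12 = $252.51
Cushion = 2 × $252.51 = $505.02
Excess over cushion: $714.08 − $505.02 = $209.06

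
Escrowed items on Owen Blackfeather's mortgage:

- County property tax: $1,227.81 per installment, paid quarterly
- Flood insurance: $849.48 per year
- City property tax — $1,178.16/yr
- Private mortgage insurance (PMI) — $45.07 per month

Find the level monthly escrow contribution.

County property tax — $1,227.81 × 4 = $4,911.24 per year
Flood insurance — $849.48 per year
City property tax — $1,178.16 per year
Private mortgage insurance (PMI) — $45.07 × 12 = $540.84 per year
Annual escrow total = $7,479.72
Per month = $7,479.72 / 12 = $623.31

$623.31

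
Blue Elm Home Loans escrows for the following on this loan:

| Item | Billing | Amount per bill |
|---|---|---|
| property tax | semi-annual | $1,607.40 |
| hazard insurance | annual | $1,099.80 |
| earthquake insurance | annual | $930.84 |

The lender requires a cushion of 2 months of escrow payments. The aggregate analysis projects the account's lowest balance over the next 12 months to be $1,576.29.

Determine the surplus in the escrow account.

$702.05

Property tax — $1,607.40 × 2 = $3,214.80
Hazard insurance — $1,099.80
Earthquake insurance — $930.84
Yearly total = $5,245.44
Per month = $5,245.44 ÷ 12 = $437.12
Cushion = 2 × $437.12 = $874.24
Surplus = $1,576.29 − $874.24 = $702.05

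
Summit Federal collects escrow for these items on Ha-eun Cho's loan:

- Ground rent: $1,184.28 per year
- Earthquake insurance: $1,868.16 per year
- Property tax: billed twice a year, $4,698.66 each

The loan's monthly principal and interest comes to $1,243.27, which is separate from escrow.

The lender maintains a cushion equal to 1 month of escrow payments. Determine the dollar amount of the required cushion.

$1,037.48

Ground rent — $1,184.28 per year
Earthquake insurance — $1,868.16 per year
Property tax — $4,698.66 × 2 = $9,397.32 per year
Annual escrow total = $1,184.28 + $1,868.16 + $9,397.32 = $12,449.76
Per month = $12,449.76 / 12 = $1,037.48
Reserve = 1 × $1,037.48 = $1,037.48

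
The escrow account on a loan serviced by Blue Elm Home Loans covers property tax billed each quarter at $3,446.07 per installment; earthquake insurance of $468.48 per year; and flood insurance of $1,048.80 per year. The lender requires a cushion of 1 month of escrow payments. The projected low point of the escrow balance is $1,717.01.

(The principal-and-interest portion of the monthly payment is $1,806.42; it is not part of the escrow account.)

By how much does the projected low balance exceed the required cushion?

$441.88

Property tax = $3,446.07 × 4 = $13,784.28
Earthquake insurance = $468.48
Flood insurance = $1,048.80
Annual escrow total = $13,784.28 + $468.48 + $1,048.80 = $15,301.56
Base monthly escrow = $15,301.56 ÷ 12 = $1,275.13
Required cushion = 1 × $1,275.13 = $1,275.13
Excess over cushion: $1,717.01 − $1,275.13 = $441.88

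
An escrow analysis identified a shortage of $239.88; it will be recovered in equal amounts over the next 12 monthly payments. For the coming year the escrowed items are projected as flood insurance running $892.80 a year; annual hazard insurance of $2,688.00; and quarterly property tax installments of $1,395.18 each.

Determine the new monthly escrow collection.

$783.45

Flood insurance: $892.80 per year
Hazard insurance: $2,688.00 per year
Property tax: $1,395.18 × 4 = $5,580.72 per year
Yearly total = $9,161.52
Monthly = $9,161.52 / 12 = $763.46
Monthly shortage recovery: $239.88 / 12 = $19.99
New monthly escrow = $763.46 + $19.99 = $783.45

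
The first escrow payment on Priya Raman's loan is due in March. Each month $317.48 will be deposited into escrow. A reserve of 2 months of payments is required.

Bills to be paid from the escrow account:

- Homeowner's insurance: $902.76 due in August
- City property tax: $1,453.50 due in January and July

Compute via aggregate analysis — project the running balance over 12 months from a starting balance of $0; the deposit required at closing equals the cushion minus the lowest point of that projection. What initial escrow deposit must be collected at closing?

$1,086.34

Cushion = 2 × $317.48 = $634.96
Trial balance (start $0, +$317.48 each month, − disbursements):
  Mar: +$317.48 → $317.48
  Apr: +$317.48 → $634.96
  May: +$317.48 → $952.44
  Jun: +$317.48 → $1,269.92
  Jul: +$317.48 − $1,453.50 → $133.90
  Aug: +$317.48 − $902.76 → -$451.38
  Sep: +$317.48 → -$133.90
  Oct: +$317.48 → $183.58
  Nov: +$317.48 → $501.06
  Dec: +$317.48 → $818.54
  Jan: +$317.48 − $1,453.50 → -$317.48
  Feb: +$317.48 → $0.00
Lowest trial balance = -$451.38 (Aug)
Initial deposit = cushion − low point = $634.96 − (-$451.38) = $1,086.34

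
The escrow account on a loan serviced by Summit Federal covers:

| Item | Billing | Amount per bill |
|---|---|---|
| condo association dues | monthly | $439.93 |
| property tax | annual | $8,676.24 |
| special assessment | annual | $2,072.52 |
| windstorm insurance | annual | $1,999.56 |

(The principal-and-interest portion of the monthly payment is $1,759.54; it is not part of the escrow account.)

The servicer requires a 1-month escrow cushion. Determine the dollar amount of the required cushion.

$1,502.29

Condo association dues: $439.93 × 12 = $5,279.16/yr
Property tax: $8,676.24/yr
Special assessment: $2,072.52/yr
Windstorm insurance: $1,999.56/yr
Total annual escrow = $18,027.48
Monthly escrow = $18,027.48 ÷ 12 = $1,502.29
Reserve = 1 × $1,502.29 = $1,502.29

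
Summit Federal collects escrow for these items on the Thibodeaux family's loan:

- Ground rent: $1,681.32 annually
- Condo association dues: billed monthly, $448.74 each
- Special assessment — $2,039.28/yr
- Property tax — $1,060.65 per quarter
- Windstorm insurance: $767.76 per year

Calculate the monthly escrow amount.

$1,176.32

Ground rent: $1,681.32 per year
Condo association dues: $448.74 × 12 = $5,384.88 per year
Special assessment: $2,039.28 per year
Property tax: $1,060.65 × 4 = $4,242.60 per year
Windstorm insurance: $767.76 per year
Yearly total = $14,115.84
Monthly = $14,115.84 / 12 = $1,176.32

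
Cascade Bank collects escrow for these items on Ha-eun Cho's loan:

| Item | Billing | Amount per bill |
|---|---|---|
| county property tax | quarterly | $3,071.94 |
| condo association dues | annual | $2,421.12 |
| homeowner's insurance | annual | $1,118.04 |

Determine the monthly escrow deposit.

$1,318.91

County property tax = $3,071.94 × 4 = $12,287.76
Condo association dues = $2,421.12
Homeowner's insurance = $1,118.04
Annual escrow total = $15,826.92
Monthly escrow = $15,826.92 / 12 = $1,318.91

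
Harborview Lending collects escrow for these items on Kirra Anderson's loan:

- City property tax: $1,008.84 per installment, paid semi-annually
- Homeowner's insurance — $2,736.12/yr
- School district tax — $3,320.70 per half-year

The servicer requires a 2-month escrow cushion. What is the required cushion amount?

$1,899.20

City property tax — $1,008.84 × 2 = $2,017.68/yr
Homeowner's insurance — $2,736.12/yr
School district tax — $3,320.70 × 2 = $6,641.40/yr
Total per year = $11,395.20
Base monthly escrow = $11,395.20 ÷ 12 = $949.60
Reserve = 2 × $949.60 = $1,899.20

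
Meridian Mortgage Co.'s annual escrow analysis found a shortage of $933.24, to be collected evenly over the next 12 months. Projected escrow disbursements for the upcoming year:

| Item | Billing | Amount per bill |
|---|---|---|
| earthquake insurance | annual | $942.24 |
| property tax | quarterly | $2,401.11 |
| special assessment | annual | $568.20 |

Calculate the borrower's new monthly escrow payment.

$1,004.01

Earthquake insurance: $942.24/yr
Property tax: $2,401.11 × 4 = $9,604.44/yr
Special assessment: $568.20/yr
Combined annual = $11,114.88
Monthly = $11,114.88 / 12 = $926.24
Monthly shortage recovery: $933.24 / 12 = $77.77
Adjusted monthly = $926.24 + $77.77 = $1,004.01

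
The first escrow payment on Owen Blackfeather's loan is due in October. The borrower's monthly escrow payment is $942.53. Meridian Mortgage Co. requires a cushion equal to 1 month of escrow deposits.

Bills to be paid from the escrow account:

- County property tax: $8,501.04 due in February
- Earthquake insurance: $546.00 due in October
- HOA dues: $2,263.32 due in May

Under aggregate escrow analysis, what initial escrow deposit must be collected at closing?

Cushion = 1 × $942.53 = $942.53
Trial balance (start $0, +$942.53 each month, − disbursements):
  Oct: +$942.53 − $546.00 → $396.53
  Nov: +$942.53 → $1,339.06
  Dec: +$942.53 → $2,281.59
  Jan: +$942.53 → $3,224.12
  Feb: +$942.53 − $8,501.04 → -$4,334.39
  Mar: +$942.53 → -$3,391.86
  Apr: +$942.53 → -$2,449.33
  May: +$942.53 − $2,263.32 → -$3,770.12
  Jun: +$942.53 → -$2,827.59
  Jul: +$942.53 → -$1,885.06
  Aug: +$942.53 → -$942.53
  Sep: +$942.53 → $0.00
Lowest trial balance = -$4,334.39 (Feb)
Initial deposit = cushion − low point = $942.53 − (-$4,334.39) = $5,276.92

$5,276.92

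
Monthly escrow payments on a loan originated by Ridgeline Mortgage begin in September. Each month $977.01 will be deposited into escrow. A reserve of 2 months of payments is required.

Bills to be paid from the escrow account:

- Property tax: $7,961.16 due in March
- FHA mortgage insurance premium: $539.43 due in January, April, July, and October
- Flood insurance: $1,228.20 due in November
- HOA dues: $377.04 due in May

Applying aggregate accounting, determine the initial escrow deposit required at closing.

$5,383.17

Cushion = 2 × $977.01 = $1,954.02
Trial balance (start $0, +$977.01 each month, − disbursements):
  Sep: +$977.01 → $977.01
  Oct: +$977.01 − $539.43 → $1,414.59
  Nov: +$977.01 − $1,228.20 → $1,163.40
  Dec: +$977.01 → $2,140.41
  Jan: +$977.01 − $539.43 → $2,577.99
  Feb: +$977.01 → $3,555.00
  Mar: +$977.01 − $7,961.16 → -$3,429.15
  Apr: +$977.01 − $539.43 → -$2,991.57
  May: +$977.01 − $377.04 → -$2,391.60
  Jun: +$977.01 → -$1,414.59
  Jul: +$977.01 − $539.43 → -$977.01
  Aug: +$977.01 → $0.00
Lowest trial balance = -$3,429.15 (Mar)
Initial deposit = cushion − low point = $1,954.02 − (-$3,429.15) = $5,383.17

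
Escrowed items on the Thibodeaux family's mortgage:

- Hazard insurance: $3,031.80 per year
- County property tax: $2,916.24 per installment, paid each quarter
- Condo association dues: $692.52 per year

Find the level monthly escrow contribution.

$1,282.44

Hazard insurance = $3,031.80 per year
County property tax = $2,916.24 × 4 = $11,664.96 per year
Condo association dues = $692.52 per year
Combined annual = $15,389.28
Base monthly escrow = $15,389.28 ÷ 12 = $1,282.44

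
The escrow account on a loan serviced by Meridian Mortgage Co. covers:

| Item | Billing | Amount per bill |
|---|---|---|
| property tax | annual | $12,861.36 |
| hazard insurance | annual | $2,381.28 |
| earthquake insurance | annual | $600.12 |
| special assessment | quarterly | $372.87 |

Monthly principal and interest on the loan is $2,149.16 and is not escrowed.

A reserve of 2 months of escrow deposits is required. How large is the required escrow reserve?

Property tax — $12,861.36 per year
Hazard insurance — $2,381.28 per year
Earthquake insurance — $600.12 per year
Special assessment — $372.87 × 4 = $1,491.48 per year
Combined annual = $12,861.36 + $2,381.28 + $600.12 + $1,491.48 = $17,334.24
Monthly escrow = $17,334.24 / 12 = $1,444.52
Reserve = 2 × $1,444.52 = $2,889.04

$2,889.04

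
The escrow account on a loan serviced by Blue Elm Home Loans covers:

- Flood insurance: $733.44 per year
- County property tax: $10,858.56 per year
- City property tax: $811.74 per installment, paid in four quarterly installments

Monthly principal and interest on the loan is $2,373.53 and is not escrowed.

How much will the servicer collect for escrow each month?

Flood insurance: $733.44
County property tax: $10,858.56
City property tax: $811.74 × 4 = $3,246.96
Total annual escrow = $733.44 + $10,858.56 + $3,246.96 = $14,838.96
Base monthly escrow = $14,838.96 / 12 = $1,236.58

$1,236.58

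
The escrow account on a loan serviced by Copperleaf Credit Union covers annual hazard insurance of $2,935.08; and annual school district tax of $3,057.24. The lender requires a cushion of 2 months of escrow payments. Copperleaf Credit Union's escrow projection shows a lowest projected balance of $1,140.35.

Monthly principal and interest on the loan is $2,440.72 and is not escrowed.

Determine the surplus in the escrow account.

$141.63

Hazard insurance — $2,935.08 annually
School district tax — $3,057.24 annually
Total per year = $5,992.32
Monthly = $5,992.32 ÷ 12 = $499.36
Cushion = 2 × $499.36 = $998.72
Surplus = $1,140.35 − $998.72 = $141.63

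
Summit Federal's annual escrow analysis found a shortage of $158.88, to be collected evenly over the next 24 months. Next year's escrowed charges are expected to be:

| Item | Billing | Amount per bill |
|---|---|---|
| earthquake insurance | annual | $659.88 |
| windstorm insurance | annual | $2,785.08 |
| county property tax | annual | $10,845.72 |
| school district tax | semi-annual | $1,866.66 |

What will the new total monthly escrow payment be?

Earthquake insurance: $659.88
Windstorm insurance: $2,785.08
County property tax: $10,845.72
School district tax: $1,866.66 × 2 = $3,733.32
Annual escrow total = $659.88 + $2,785.08 + $10,845.72 + $3,733.32 = $18,024.00
Base monthly escrow = $18,024.00 / 12 = $1,502.00
Monthly shortage recovery: $158.88 ÷ 24 = $6.62
New monthly escrow = $1,502.00 + $6.62 = $1,508.62

$1,508.62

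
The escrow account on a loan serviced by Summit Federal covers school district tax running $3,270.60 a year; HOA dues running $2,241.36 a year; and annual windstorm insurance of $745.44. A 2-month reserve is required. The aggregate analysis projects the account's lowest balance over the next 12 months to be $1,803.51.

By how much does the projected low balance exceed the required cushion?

School district tax: $3,270.60
HOA dues: $2,241.36
Windstorm insurance: $745.44
Total per year = $3,270.60 + $2,241.36 + $745.44 = $6,257.40
Per month = $6,257.40 / 12 = $521.45
Required reserve = 2 × $521.45 = $1,042.90
Excess over cushion: $1,803.51 − $1,042.90 = $760.61

$760.61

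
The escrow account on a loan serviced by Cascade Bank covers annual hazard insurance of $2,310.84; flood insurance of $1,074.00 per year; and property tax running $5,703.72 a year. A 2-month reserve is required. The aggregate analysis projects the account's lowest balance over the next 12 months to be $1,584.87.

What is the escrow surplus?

$70.11

Hazard insurance: $2,310.84/yr
Flood insurance: $1,074.00/yr
Property tax: $5,703.72/yr
Total per year = $2,310.84 + $1,074.00 + $5,703.72 = $9,088.56
Base monthly escrow = $9,088.56 / 12 = $757.38
Required reserve = 2 × $757.38 = $1,514.76
Excess over cushion: $1,584.87 − $1,514.76 = $70.11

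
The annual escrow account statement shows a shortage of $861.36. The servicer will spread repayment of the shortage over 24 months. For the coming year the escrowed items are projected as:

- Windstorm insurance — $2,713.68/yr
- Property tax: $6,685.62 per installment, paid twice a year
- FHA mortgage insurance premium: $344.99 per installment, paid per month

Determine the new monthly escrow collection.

$1,721.29

Windstorm insurance: $2,713.68 per year
Property tax: $6,685.62 × 2 = $13,371.24 per year
FHA mortgage insurance premium: $344.99 × 12 = $4,139.88 per year
Total per year = $20,224.80
Monthly escrow = $20,224.80 ÷ 12 = $1,685.40
Shortage per month = $861.36 ÷ 24 = $35.89
Adjusted monthly = $1,685.40 + $35.89 = $1,721.29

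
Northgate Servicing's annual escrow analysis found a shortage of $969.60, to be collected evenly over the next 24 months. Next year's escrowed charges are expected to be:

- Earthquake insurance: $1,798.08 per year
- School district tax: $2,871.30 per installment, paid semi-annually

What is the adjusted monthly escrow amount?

Earthquake insurance — $1,798.08
School district tax — $2,871.30 × 2 = $5,742.60
Total per year = $7,540.68
Monthly escrow = $7,540.68 ÷ 12 = $628.39
Monthly shortage recovery: $969.60 ÷ 24 = $40.40
Adjusted monthly = $628.39 + $40.40 = $668.79

$668.79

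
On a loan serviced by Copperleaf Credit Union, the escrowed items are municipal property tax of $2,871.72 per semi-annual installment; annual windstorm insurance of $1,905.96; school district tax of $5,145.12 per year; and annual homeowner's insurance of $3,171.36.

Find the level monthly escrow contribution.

$1,330.49

Municipal property tax = $2,871.72 × 2 = $5,743.44 annually
Windstorm insurance = $1,905.96 annually
School district tax = $5,145.12 annually
Homeowner's insurance = $3,171.36 annually
Annual escrow total = $5,743.44 + $1,905.96 + $5,145.12 + $3,171.36 = $15,965.88
Monthly escrow = $15,965.88 / 12 = $1,330.49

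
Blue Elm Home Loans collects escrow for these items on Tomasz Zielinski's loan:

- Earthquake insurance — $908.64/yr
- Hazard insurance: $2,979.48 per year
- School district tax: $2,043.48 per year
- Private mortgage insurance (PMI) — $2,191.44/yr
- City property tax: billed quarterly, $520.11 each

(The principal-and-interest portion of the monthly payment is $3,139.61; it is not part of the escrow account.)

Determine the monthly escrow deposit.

$850.29

Earthquake insurance — $908.64/yr
Hazard insurance — $2,979.48/yr
School district tax — $2,043.48/yr
Private mortgage insurance (PMI) — $2,191.44/yr
City property tax — $520.11 × 4 = $2,080.44/yr
Combined annual = $908.64 + $2,979.48 + $2,043.48 + $2,191.44 + $2,080.44 = $10,203.48
Monthly = $10,203.48 / 12 = $850.29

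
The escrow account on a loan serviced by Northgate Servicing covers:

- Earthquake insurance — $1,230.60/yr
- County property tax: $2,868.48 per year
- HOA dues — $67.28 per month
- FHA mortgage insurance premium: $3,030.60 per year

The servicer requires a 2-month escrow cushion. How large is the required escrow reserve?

$1,322.84

Earthquake insurance — $1,230.60/yr
County property tax — $2,868.48/yr
HOA dues — $67.28 × 12 = $807.36/yr
FHA mortgage insurance premium — $3,030.60/yr
Total per year = $1,230.60 + $2,868.48 + $807.36 + $3,030.60 = $7,937.04
Base monthly escrow = $7,937.04 / 12 = $661.42
Cushion = 2 × $661.42 = $1,322.84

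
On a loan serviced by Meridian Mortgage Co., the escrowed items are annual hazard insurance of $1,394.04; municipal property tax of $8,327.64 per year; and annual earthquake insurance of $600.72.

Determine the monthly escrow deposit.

$860.20

Hazard insurance = $1,394.04 per year
Municipal property tax = $8,327.64 per year
Earthquake insurance = $600.72 per year
Combined annual = $1,394.04 + $8,327.64 + $600.72 = $10,322.40
Base monthly escrow = $10,322.40 ÷ 12 = $860.20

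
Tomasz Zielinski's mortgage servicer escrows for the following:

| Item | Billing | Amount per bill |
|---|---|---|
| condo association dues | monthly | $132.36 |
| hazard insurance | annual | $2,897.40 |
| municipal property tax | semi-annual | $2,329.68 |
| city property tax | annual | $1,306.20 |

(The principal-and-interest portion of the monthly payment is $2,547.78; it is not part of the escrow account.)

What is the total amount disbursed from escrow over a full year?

$10,451.28

Condo association dues: $132.36 × 12 = $1,588.32 per year
Hazard insurance: $2,897.40 per year
Municipal property tax: $2,329.68 × 2 = $4,659.36 per year
City property tax: $1,306.20 per year
Combined annual = $1,588.32 + $2,897.40 + $4,659.36 + $1,306.20 = $10,451.28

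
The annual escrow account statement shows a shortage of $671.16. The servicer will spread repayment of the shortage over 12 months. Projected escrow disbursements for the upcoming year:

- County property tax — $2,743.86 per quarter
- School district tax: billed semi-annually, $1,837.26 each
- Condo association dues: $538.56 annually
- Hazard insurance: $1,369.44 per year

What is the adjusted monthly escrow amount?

County property tax — $2,743.86 × 4 = $10,975.44 annually
School district tax — $1,837.26 × 2 = $3,674.52 annually
Condo association dues — $538.56 annually
Hazard insurance — $1,369.44 annually
Combined annual = $10,975.44 + $3,674.52 + $538.56 + $1,369.44 = $16,557.96
Monthly = $16,557.96 / 12 = $1,379.83
Shortage per month = $671.16 / 12 = $55.93
New monthly escrow = $1,379.83 + $55.93 = $1,435.76

$1,435.76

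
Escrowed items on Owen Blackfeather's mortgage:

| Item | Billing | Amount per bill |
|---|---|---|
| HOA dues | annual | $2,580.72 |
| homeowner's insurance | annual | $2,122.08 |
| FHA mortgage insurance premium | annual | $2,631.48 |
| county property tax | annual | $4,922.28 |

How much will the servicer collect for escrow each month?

HOA dues — $2,580.72/yr
Homeowner's insurance — $2,122.08/yr
FHA mortgage insurance premium — $2,631.48/yr
County property tax — $4,922.28/yr
Yearly total = $2,580.72 + $2,122.08 + $2,631.48 + $4,922.28 = $12,256.56
Base monthly escrow = $12,256.56 / 12 = $1,021.38

$1,021.38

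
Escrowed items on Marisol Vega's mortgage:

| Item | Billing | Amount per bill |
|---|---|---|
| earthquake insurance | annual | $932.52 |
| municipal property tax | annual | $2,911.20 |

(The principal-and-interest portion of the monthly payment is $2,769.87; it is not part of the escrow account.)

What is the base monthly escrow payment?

$320.31

Earthquake insurance = $932.52 annually
Municipal property tax = $2,911.20 annually
Annual escrow total = $932.52 + $2,911.20 = $3,843.72
Per month = $3,843.72 ÷ 12 = $320.31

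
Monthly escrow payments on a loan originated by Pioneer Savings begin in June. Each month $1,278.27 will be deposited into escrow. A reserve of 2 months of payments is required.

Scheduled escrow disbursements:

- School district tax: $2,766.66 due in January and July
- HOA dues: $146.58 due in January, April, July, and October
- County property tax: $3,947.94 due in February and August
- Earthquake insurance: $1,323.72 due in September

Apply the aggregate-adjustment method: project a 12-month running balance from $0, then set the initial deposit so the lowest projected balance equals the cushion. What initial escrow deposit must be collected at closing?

Cushion = 2 × $1,278.27 = $2,556.54
Trial balance (start $0, +$1,278.27 each month, − disbursements):
  Jun: +$1,278.27 → $1,278.27
  Jul: +$1,278.27 − $2,913.24 → -$356.70
  Aug: +$1,278.27 − $3,947.94 → -$3,026.37
  Sep: +$1,278.27 − $1,323.72 → -$3,071.82
  Oct: +$1,278.27 − $146.58 → -$1,940.13
  Nov: +$1,278.27 → -$661.86
  Dec: +$1,278.27 → $616.41
  Jan: +$1,278.27 − $2,913.24 → -$1,018.56
  Feb: +$1,278.27 − $3,947.94 → -$3,688.23
  Mar: +$1,278.27 → -$2,409.96
  Apr: +$1,278.27 − $146.58 → -$1,278.27
  May: +$1,278.27 → $0.00
Lowest trial balance = -$3,688.23 (Feb)
Initial deposit = cushion − low point = $2,556.54 − (-$3,688.23) = $6,244.77

$6,244.77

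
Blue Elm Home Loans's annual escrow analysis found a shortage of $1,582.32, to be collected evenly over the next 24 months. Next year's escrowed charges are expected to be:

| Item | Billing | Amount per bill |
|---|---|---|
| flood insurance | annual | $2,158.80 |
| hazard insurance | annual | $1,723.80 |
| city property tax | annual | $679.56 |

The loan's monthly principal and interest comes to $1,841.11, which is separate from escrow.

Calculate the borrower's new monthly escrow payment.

$446.11

Flood insurance: $2,158.80 per year
Hazard insurance: $1,723.80 per year
City property tax: $679.56 per year
Annual escrow total = $2,158.80 + $1,723.80 + $679.56 = $4,562.16
Monthly escrow = $4,562.16 ÷ 12 = $380.18
Shortage spread = $1,582.32 / 24 = $65.93/mo
New monthly escrow = $380.18 + $65.93 = $446.11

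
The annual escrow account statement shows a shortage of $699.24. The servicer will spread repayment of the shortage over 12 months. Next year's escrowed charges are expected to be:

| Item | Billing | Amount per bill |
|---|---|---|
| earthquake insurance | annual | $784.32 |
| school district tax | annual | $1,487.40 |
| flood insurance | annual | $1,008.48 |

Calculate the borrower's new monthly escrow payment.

Earthquake insurance = $784.32 per year
School district tax = $1,487.40 per year
Flood insurance = $1,008.48 per year
Total annual escrow = $784.32 + $1,487.40 + $1,008.48 = $3,280.20
Base monthly escrow = $3,280.20 / 12 = $273.35
Shortage spread = $699.24 / 12 = $58.27/mo
New monthly escrow = $273.35 + $58.27 = $331.62

$331.62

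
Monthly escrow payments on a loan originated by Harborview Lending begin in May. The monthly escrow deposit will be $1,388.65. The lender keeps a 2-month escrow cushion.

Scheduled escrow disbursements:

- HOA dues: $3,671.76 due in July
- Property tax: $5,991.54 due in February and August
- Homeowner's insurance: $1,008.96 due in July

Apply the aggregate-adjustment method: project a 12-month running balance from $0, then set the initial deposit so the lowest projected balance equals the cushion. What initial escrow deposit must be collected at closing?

Cushion = 2 × $1,388.65 = $2,777.30
Trial balance (start $0, +$1,388.65 each month, − disbursements):
  May: +$1,388.65 → $1,388.65
  Jun: +$1,388.65 → $2,777.30
  Jul: +$1,388.65 − $4,680.72 → -$514.77
  Aug: +$1,388.65 − $5,991.54 → -$5,117.66
  Sep: +$1,388.65 → -$3,729.01
  Oct: +$1,388.65 → -$2,340.36
  Nov: +$1,388.65 → -$951.71
  Dec: +$1,388.65 → $436.94
  Jan: +$1,388.65 → $1,825.59
  Feb: +$1,388.65 − $5,991.54 → -$2,777.30
  Mar: +$1,388.65 → -$1,388.65
  Apr: +$1,388.65 → $0.00
Lowest trial balance = -$5,117.66 (Aug)
Initial deposit = cushion − low point = $2,777.30 − (-$5,117.66) = $7,894.96

$7,894.96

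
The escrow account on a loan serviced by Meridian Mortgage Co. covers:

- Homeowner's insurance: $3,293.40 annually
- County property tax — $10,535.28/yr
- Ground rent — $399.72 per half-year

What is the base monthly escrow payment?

Homeowner's insurance: $3,293.40/yr
County property tax: $10,535.28/yr
Ground rent: $399.72 × 2 = $799.44/yr
Annual escrow total = $3,293.40 + $10,535.28 + $799.44 = $14,628.12
Monthly escrow = $14,628.12 ÷ 12 = $1,219.01

$1,219.01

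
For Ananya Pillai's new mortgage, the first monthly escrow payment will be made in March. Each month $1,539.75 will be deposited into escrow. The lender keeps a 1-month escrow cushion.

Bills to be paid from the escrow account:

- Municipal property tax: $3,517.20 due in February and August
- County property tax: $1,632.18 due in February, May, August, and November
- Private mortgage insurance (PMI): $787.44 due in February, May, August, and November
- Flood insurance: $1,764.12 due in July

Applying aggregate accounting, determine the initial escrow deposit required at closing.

Cushion = 1 × $1,539.75 = $1,539.75
Trial balance (start $0, +$1,539.75 each month, − disbursements):
  Mar: +$1,539.75 → $1,539.75
  Apr: +$1,539.75 → $3,079.50
  May: +$1,539.75 − $2,419.62 → $2,199.63
  Jun: +$1,539.75 → $3,739.38
  Jul: +$1,539.75 − $1,764.12 → $3,515.01
  Aug: +$1,539.75 − $5,936.82 → -$882.06
  Sep: +$1,539.75 → $657.69
  Oct: +$1,539.75 → $2,197.44
  Nov: +$1,539.75 − $2,419.62 → $1,317.57
  Dec: +$1,539.75 → $2,857.32
  Jan: +$1,539.75 → $4,397.07
  Feb: +$1,539.75 − $5,936.82 → $0.00
Lowest trial balance = -$882.06 (Aug)
Initial deposit = cushion − low point = $1,539.75 − (-$882.06) = $2,421.81

$2,421.81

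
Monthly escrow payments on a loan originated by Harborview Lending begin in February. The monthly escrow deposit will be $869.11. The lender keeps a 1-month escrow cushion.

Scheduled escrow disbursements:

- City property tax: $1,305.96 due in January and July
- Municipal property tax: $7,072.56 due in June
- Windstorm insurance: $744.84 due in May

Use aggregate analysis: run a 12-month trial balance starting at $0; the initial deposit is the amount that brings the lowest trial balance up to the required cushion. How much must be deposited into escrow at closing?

$4,777.81

Cushion = 1 × $869.11 = $869.11
Trial balance (start $0, +$869.11 each month, − disbursements):
  Feb: +$869.11 → $869.11
  Mar: +$869.11 → $1,738.22
  Apr: +$869.11 → $2,607.33
  May: +$869.11 − $744.84 → $2,731.60
  Jun: +$869.11 − $7,072.56 → -$3,471.85
  Jul: +$869.11 − $1,305.96 → -$3,908.70
  Aug: +$869.11 → -$3,039.59
  Sep: +$869.11 → -$2,170.48
  Oct: +$869.11 → -$1,301.37
  Nov: +$869.11 → -$432.26
  Dec: +$869.11 → $436.85
  Jan: +$869.11 − $1,305.96 → $0.00
Lowest trial balance = -$3,908.70 (Jul)
Initial deposit = cushion − low point = $869.11 − (-$3,908.70) = $4,777.81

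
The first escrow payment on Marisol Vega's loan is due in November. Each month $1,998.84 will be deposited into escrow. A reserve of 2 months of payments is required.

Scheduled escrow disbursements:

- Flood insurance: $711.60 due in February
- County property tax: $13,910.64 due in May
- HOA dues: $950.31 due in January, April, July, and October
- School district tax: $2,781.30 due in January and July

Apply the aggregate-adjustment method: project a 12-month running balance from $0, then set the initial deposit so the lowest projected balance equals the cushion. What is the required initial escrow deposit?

$9,309.96

Cushion = 2 × $1,998.84 = $3,997.68
Trial balance (start $0, +$1,998.84 each month, − disbursements):
  Nov: +$1,998.84 → $1,998.84
  Dec: +$1,998.84 → $3,997.68
  Jan: +$1,998.84 − $3,731.61 → $2,264.91
  Feb: +$1,998.84 − $711.60 → $3,552.15
  Mar: +$1,998.84 → $5,550.99
  Apr: +$1,998.84 − $950.31 → $6,599.52
  May: +$1,998.84 − $13,910.64 → -$5,312.28
  Jun: +$1,998.84 → -$3,313.44
  Jul: +$1,998.84 − $3,731.61 → -$5,046.21
  Aug: +$1,998.84 → -$3,047.37
  Sep: +$1,998.84 → -$1,048.53
  Oct: +$1,998.84 − $950.31 → $0.00
Lowest trial balance = -$5,312.28 (May)
Initial deposit = cushion − low point = $3,997.68 − (-$5,312.28) = $9,309.96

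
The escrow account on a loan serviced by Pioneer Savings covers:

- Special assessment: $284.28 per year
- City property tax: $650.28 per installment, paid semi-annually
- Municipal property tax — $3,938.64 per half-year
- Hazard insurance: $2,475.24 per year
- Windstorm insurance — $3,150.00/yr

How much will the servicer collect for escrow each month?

Special assessment: $284.28 per year
City property tax: $650.28 × 2 = $1,300.56 per year
Municipal property tax: $3,938.64 × 2 = $7,877.28 per year
Hazard insurance: $2,475.24 per year
Windstorm insurance: $3,150.00 per year
Annual escrow total = $284.28 + $1,300.56 + $7,877.28 + $2,475.24 + $3,150.00 = $15,087.36
Per month = $15,087.36 / 12 = $1,257.28

$1,257.28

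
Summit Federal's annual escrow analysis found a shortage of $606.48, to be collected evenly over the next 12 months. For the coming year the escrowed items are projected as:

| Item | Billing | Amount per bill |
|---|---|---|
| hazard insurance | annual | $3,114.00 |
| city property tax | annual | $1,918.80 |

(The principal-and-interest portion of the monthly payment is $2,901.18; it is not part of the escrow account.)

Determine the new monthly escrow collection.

Hazard insurance — $3,114.00/yr
City property tax — $1,918.80/yr
Yearly total = $3,114.00 + $1,918.80 = $5,032.80
Monthly escrow = $5,032.80 ÷ 12 = $419.40
Shortage spread = $606.48 ÷ 12 = $50.54/mo
New monthly escrow = $419.40 + $50.54 = $469.94

$469.94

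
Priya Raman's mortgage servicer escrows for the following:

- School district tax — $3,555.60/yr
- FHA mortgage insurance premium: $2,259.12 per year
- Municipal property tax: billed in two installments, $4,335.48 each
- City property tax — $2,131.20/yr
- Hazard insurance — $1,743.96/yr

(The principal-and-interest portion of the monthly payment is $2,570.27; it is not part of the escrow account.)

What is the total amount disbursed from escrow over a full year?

School district tax — $3,555.60/yr
FHA mortgage insurance premium — $2,259.12/yr
Municipal property tax — $4,335.48 × 2 = $8,670.96/yr
City property tax — $2,131.20/yr
Hazard insurance — $1,743.96/yr
Annual escrow total = $18,360.84

$18,360.84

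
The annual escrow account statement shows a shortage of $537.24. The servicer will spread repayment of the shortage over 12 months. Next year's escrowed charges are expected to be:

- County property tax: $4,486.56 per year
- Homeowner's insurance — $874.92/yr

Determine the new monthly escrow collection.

$491.56

County property tax — $4,486.56 per year
Homeowner's insurance — $874.92 per year
Yearly total = $4,486.56 + $874.92 = $5,361.48
Monthly escrow = $5,361.48 / 12 = $446.79
Shortage spread = $537.24 ÷ 12 = $44.77/mo
Adjusted monthly = $446.79 + $44.77 = $491.56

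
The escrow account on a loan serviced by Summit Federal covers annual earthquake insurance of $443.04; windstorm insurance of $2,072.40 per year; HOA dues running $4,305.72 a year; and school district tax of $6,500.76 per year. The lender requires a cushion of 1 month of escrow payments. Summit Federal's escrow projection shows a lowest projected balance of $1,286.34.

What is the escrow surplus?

Earthquake insurance: $443.04 annually
Windstorm insurance: $2,072.40 annually
HOA dues: $4,305.72 annually
School district tax: $6,500.76 annually
Total per year = $13,321.92
Monthly = $13,321.92 ÷ 12 = $1,110.16
Required reserve = 1 × $1,110.16 = $1,110.16
Excess over cushion: $1,286.34 − $1,110.16 = $176.18

$176.18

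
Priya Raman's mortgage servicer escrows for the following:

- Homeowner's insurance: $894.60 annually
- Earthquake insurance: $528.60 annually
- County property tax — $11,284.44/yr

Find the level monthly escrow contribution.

Homeowner's insurance: $894.60 per year
Earthquake insurance: $528.60 per year
County property tax: $11,284.44 per year
Annual escrow total = $894.60 + $528.60 + $11,284.44 = $12,707.64
Monthly = $12,707.64 ÷ 12 = $1,058.97

$1,058.97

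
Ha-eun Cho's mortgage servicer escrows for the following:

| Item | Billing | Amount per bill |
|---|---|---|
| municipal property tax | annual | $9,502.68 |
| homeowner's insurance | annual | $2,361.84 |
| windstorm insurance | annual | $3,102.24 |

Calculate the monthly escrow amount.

Municipal property tax = $9,502.68
Homeowner's insurance = $2,361.84
Windstorm insurance = $3,102.24
Combined annual = $9,502.68 + $2,361.84 + $3,102.24 = $14,966.76
Monthly escrow = $14,966.76 ÷ 12 = $1,247.23

$1,247.23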